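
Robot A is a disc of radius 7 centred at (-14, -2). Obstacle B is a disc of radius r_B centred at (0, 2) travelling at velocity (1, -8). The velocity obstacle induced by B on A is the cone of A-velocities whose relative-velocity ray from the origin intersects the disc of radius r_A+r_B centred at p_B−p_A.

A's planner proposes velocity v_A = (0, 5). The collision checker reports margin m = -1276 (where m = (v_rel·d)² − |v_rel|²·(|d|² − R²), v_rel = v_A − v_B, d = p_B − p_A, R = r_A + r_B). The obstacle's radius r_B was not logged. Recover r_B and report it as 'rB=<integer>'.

m = -1276
d = (14, 4);  v_rel = (-1, 13),  |v_rel|² = 170
v_rel×d = (-1)·(4) − (13)·(14) = -186
since m = R²·170 − (-186)²:  R² = (34596 + -1276) / 170 = 196
R = √196 = 14  ⇒  r_B = 14 − 7 = 7

rB=7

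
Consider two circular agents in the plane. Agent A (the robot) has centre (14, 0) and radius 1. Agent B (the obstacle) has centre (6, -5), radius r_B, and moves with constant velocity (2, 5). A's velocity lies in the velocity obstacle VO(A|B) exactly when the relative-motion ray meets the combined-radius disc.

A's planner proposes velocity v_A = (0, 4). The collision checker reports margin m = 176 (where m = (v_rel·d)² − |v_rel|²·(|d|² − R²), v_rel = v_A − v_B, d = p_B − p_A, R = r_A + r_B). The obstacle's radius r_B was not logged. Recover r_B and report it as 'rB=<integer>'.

m = 176
d = (-8, -5);  v_rel = (-2, -1),  |v_rel|² = 5
v_rel×d = (-2)·(-5) − (-1)·(-8) = 2
since m = R²·5 − 2²:  R² = (4 + 176) / 5 = 36
R = √36 = 6  ⇒  r_B = 6 − 1 = 5

rB=5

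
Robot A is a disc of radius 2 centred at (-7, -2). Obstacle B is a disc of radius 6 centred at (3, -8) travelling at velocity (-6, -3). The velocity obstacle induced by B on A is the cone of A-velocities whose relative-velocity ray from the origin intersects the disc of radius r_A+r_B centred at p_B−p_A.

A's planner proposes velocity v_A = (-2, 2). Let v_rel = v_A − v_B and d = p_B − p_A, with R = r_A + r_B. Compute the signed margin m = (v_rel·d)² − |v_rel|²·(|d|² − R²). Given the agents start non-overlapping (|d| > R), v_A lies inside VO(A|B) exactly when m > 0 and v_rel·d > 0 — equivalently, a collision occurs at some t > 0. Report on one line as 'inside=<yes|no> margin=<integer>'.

d = (10, -6),  |d|² = 136;  R = 2+6 = 8,  c = 136−8² = 72
v_rel = (4, 5),  |v_rel|² = 41;  v_rel·d = (4)·(10) + (5)·(-6) = 10
41·t² − 20·t + 72 = 0  ⇒  m = 10² − 41·72 = -2852
m = -2852 < 0,  v_rel·d = 10 > 0  ⇒  outside

inside=no margin=-2852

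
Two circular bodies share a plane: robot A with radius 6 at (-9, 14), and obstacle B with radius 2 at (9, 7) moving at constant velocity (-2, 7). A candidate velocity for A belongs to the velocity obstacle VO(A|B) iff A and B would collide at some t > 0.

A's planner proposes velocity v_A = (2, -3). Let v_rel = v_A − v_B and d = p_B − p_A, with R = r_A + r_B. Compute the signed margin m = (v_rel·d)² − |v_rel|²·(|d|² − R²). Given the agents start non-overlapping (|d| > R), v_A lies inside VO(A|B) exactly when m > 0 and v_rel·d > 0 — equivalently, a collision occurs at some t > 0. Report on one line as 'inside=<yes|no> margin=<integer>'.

d = (18, -7),  |d|² = 373;  R = 6+2 = 8,  c = 373−8² = 309
v_rel = (4, -10),  |v_rel|² = 116;  v_rel·d = (4)·(18) + (-10)·(-7) = 142
116·t² − 284·t + 309 = 0  ⇒  m = 142² − 116·309 = -15680
m = -15680 < 0,  v_rel·d = 142 > 0  ⇒  outside

inside=no margin=-15680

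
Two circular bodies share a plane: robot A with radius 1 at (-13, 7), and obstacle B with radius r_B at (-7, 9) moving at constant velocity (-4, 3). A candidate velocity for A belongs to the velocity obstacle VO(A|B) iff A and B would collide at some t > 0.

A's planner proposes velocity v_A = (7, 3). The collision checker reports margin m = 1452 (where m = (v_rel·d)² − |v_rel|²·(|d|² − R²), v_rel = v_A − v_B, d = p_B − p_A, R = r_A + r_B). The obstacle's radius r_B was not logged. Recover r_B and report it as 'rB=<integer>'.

m = 1452
d = (6, 2);  v_rel = (11, 0),  |v_rel|² = 121
v_rel×d = (11)·(2) − (0)·(6) = 22
since m = R²·121 − 22²:  R² = (484 + 1452) / 121 = 16
R = √16 = 4  ⇒  r_B = 4 − 1 = 3

rB=3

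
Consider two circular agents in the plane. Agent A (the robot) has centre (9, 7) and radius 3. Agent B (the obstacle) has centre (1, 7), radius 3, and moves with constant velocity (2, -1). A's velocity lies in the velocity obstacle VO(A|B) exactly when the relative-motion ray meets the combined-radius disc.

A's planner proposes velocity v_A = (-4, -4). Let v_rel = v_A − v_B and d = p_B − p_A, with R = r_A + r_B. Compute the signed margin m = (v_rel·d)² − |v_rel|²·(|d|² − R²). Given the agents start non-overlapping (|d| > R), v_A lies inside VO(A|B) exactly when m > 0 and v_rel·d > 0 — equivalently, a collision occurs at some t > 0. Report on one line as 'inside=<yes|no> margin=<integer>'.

d = (-8, 0),  |d|² = 64;  R = 3+3 = 6,  c = 64−6² = 28
v_rel = (-6, -3),  |v_rel|² = 45;  v_rel·d = (-6)·(-8) + (-3)·(0) = 48
45·t² − 96·t + 28 = 0  ⇒  m = 48² − 45·28 = 1044
m = 1044 > 0,  v_rel·d = 48 > 0  ⇒  inside

inside=yes margin=1044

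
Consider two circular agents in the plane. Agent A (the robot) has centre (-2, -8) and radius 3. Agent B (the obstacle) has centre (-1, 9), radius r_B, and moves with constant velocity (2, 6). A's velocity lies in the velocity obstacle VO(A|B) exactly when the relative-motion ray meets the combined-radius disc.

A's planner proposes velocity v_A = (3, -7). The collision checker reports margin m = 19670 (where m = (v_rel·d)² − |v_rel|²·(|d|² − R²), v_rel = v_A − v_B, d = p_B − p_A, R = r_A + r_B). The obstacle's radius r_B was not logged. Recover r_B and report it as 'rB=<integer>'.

m = 19670
d = (1, 17);  v_rel = (1, -13),  |v_rel|² = 170
v_rel×d = (1)·(17) − (-13)·(1) = 30
since m = R²·170 − 30²:  R² = (900 + 19670) / 170 = 121
R = √121 = 11  ⇒  r_B = 11 − 3 = 8

rB=8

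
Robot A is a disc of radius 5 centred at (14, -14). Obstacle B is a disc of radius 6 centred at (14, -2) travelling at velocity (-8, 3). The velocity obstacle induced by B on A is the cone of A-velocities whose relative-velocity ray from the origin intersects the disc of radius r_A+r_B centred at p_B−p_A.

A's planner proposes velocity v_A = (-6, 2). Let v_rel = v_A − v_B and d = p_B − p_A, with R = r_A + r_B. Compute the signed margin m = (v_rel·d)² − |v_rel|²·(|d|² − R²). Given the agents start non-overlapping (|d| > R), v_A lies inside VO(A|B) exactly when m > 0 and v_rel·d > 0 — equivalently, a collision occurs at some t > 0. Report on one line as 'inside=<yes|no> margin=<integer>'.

d = (0, 12),  |d|² = 144;  R = 5+6 = 11,  c = 144−11² = 23
v_rel = (2, -1),  |v_rel|² = 5;  v_rel·d = (2)·(0) + (-1)·(12) = -12
5·t² + 24·t + 23 = 0  ⇒  m = (-12)² − 5·23 = 29
m = 29 > 0,  v_rel·d = -12 < 0  ⇒  outside

inside=no margin=29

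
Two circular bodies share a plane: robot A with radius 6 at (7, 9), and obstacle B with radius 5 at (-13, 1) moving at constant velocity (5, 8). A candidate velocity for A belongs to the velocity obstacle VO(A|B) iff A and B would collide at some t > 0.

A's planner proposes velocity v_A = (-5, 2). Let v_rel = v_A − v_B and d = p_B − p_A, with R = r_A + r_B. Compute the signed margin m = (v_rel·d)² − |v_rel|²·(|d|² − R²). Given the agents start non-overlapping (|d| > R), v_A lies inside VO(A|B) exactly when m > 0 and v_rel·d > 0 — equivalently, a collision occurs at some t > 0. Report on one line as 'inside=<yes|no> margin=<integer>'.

d = (-20, -8),  |d|² = 464;  R = 6+5 = 11,  c = 464−11² = 343
v_rel = (-10, -6),  |v_rel|² = 136;  v_rel·d = (-10)·(-20) + (-6)·(-8) = 248
136·t² − 496·t + 343 = 0  ⇒  m = 248² − 136·343 = 14856
m = 14856 > 0,  v_rel·d = 248 > 0  ⇒  inside

inside=yes margin=14856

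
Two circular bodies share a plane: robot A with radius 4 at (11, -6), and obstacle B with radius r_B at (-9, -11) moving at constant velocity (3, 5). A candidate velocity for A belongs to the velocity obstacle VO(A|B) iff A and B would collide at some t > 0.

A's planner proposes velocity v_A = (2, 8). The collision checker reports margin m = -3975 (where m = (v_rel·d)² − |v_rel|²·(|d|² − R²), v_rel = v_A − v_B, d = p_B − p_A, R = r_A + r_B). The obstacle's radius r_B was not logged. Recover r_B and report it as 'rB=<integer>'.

m = -3975
d = (-20, -5);  v_rel = (-1, 3),  |v_rel|² = 10
v_rel×d = (-1)·(-5) − (3)·(-20) = 65
since m = R²·10 − 65²:  R² = (4225 + -3975) / 10 = 25
R = √25 = 5  ⇒  r_B = 5 − 4 = 1

rB=1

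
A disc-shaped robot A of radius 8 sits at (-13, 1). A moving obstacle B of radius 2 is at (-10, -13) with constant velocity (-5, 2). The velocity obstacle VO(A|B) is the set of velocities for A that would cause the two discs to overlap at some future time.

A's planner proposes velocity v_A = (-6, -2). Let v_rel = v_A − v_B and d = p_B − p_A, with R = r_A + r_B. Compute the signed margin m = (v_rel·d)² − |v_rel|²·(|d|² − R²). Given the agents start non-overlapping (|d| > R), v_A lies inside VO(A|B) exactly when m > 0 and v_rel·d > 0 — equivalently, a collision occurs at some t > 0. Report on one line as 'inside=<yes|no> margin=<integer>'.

d = (3, -14),  |d|² = 205;  R = 8+2 = 10,  c = 205−10² = 105
v_rel = (-1, -4),  |v_rel|² = 17;  v_rel·d = (-1)·(3) + (-4)·(-14) = 53
17·t² − 106·t + 105 = 0  ⇒  m = 53² − 17·105 = 1024
m = 1024 > 0,  v_rel·d = 53 > 0  ⇒  inside

inside=yes margin=1024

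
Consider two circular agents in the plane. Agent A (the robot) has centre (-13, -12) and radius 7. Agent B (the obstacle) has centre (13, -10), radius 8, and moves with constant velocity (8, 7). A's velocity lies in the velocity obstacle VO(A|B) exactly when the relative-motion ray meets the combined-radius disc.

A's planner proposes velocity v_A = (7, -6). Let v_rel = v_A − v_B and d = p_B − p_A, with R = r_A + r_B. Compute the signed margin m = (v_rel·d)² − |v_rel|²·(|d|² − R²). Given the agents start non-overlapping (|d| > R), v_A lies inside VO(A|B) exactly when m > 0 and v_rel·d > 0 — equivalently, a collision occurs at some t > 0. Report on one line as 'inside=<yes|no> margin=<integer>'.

d = (26, 2),  |d|² = 680;  R = 7+8 = 15,  c = 680−15² = 455
v_rel = (-1, -13),  |v_rel|² = 170;  v_rel·d = (-1)·(26) + (-13)·(2) = -52
170·t² + 104·t + 455 = 0  ⇒  m = (-52)² − 170·455 = -74646
m = -74646 < 0,  v_rel·d = -52 < 0  ⇒  outside

inside=no margin=-74646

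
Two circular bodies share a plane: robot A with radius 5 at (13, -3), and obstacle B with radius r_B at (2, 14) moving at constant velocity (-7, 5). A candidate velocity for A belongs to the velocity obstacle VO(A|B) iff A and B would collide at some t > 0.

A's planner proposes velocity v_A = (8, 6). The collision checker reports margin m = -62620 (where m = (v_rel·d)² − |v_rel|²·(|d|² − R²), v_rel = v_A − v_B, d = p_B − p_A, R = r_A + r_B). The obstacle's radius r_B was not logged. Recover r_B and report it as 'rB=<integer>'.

m = -62620
d = (-11, 17);  v_rel = (15, 1),  |v_rel|² = 226
v_rel×d = (15)·(17) − (1)·(-11) = 266
since m = R²·226 − 266²:  R² = (70756 + -62620) / 226 = 36
R = √36 = 6  ⇒  r_B = 6 − 5 = 1

rB=1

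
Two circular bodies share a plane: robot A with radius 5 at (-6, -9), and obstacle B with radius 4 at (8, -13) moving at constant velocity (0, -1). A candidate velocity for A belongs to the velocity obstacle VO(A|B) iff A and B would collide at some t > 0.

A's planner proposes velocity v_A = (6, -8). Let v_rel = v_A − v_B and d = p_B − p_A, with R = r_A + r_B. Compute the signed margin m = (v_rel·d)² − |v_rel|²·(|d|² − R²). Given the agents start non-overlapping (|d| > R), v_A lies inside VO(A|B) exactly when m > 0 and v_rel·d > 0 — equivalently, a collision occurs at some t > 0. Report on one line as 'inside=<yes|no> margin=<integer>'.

d = (14, -4),  |d|² = 212;  R = 5+4 = 9,  c = 212−9² = 131
v_rel = (6, -7),  |v_rel|² = 85;  v_rel·d = (6)·(14) + (-7)·(-4) = 112
85·t² − 224·t + 131 = 0  ⇒  m = 112² − 85·131 = 1409
m = 1409 > 0,  v_rel·d = 112 > 0  ⇒  inside

inside=yes margin=1409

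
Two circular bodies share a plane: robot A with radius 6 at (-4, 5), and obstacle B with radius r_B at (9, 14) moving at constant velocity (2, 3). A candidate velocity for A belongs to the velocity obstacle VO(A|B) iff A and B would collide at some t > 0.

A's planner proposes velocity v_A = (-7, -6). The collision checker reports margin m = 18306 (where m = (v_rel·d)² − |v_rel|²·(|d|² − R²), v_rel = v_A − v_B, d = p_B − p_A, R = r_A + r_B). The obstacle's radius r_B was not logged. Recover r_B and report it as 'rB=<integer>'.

m = 18306
d = (13, 9);  v_rel = (-9, -9),  |v_rel|² = 162
v_rel×d = (-9)·(9) − (-9)·(13) = 36
since m = R²·162 − 36²:  R² = (1296 + 18306) / 162 = 121
R = √121 = 11  ⇒  r_B = 11 − 6 = 5

rB=5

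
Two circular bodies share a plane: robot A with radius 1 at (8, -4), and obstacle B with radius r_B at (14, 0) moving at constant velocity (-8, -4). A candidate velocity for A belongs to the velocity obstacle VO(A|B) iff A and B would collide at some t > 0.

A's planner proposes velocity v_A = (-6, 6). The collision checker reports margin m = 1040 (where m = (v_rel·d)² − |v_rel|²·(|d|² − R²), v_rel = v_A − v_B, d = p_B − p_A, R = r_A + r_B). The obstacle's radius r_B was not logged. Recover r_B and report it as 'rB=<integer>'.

m = 1040
d = (6, 4);  v_rel = (2, 10),  |v_rel|² = 104
v_rel×d = (2)·(4) − (10)·(6) = -52
since m = R²·104 − (-52)²:  R² = (2704 + 1040) / 104 = 36
R = √36 = 6  ⇒  r_B = 6 − 1 = 5

rB=5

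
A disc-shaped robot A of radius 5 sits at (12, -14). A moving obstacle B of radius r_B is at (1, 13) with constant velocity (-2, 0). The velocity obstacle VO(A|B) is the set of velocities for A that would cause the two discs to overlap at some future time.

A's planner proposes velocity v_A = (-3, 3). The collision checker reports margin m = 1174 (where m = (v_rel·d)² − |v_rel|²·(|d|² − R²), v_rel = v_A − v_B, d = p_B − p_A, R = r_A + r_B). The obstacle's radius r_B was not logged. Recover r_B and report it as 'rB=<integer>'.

m = 1174
d = (-11, 27);  v_rel = (-1, 3),  |v_rel|² = 10
v_rel×d = (-1)·(27) − (3)·(-11) = 6
since m = R²·10 − 6²:  R² = (36 + 1174) / 10 = 121
R = √121 = 11  ⇒  r_B = 11 − 5 = 6

rB=6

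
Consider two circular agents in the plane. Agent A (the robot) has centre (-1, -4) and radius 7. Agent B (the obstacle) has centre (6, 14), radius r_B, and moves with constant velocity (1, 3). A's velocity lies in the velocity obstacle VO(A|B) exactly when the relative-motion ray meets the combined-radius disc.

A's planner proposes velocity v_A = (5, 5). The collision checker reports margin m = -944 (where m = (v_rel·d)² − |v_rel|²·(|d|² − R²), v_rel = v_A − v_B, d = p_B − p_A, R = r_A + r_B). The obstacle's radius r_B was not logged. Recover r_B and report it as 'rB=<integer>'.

m = -944
d = (7, 18);  v_rel = (4, 2),  |v_rel|² = 20
v_rel×d = (4)·(18) − (2)·(7) = 58
since m = R²·20 − 58²:  R² = (3364 + -944) / 20 = 121
R = √121 = 11  ⇒  r_B = 11 − 7 = 4

rB=4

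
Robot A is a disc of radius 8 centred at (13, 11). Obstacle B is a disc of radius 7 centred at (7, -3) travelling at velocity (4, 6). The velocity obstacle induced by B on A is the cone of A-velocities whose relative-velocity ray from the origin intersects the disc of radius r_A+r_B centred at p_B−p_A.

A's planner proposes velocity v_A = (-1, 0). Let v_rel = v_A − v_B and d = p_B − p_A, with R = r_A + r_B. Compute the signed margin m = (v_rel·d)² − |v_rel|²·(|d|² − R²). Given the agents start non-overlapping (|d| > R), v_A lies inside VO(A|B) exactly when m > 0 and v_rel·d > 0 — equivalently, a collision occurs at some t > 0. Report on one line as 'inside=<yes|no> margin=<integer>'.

d = (-6, -14),  |d|² = 232;  R = 8+7 = 15,  c = 232−15² = 7
v_rel = (-5, -6),  |v_rel|² = 61;  v_rel·d = (-5)·(-6) + (-6)·(-14) = 114
61·t² − 228·t + 7 = 0  ⇒  m = 114² − 61·7 = 12569
m = 12569 > 0,  v_rel·d = 114 > 0  ⇒  inside

inside=yes margin=12569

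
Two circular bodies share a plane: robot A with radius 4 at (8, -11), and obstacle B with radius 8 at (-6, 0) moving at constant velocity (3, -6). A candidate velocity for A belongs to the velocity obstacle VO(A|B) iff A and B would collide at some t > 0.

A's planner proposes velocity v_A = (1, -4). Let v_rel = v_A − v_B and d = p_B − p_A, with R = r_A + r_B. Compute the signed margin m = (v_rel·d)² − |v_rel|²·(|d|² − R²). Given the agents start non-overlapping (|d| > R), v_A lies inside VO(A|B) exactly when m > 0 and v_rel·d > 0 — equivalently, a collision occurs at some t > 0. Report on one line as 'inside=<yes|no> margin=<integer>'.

d = (-14, 11),  |d|² = 317;  R = 4+8 = 12,  c = 317−12² = 173
v_rel = (-2, 2),  |v_rel|² = 8;  v_rel·d = (-2)·(-14) + (2)·(11) = 50
8·t² − 100·t + 173 = 0  ⇒  m = 50² − 8·173 = 1116
m = 1116 > 0,  v_rel·d = 50 > 0  ⇒  inside

inside=yes margin=1116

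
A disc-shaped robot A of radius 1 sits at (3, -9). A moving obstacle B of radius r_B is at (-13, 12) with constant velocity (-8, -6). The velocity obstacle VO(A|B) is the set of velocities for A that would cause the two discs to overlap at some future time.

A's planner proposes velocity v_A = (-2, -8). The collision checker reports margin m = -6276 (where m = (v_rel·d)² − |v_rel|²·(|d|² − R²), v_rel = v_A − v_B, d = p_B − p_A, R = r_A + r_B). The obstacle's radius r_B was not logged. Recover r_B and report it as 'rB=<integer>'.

m = -6276
d = (-16, 21);  v_rel = (6, -2),  |v_rel|² = 40
v_rel×d = (6)·(21) − (-2)·(-16) = 94
since m = R²·40 − 94²:  R² = (8836 + -6276) / 40 = 64
R = √64 = 8  ⇒  r_B = 8 − 1 = 7

rB=7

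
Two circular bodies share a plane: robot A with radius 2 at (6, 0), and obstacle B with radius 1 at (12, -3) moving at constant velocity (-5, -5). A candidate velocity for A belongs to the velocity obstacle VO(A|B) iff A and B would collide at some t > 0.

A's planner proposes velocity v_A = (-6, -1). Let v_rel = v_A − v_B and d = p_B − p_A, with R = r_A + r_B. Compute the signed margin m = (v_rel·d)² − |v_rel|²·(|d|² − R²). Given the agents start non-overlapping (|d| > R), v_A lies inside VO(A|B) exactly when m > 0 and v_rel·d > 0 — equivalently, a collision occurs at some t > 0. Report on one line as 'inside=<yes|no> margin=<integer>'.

d = (6, -3),  |d|² = 45;  R = 2+1 = 3,  c = 45−3² = 36
v_rel = (-1, 4),  |v_rel|² = 17;  v_rel·d = (-1)·(6) + (4)·(-3) = -18
17·t² + 36·t + 36 = 0  ⇒  m = (-18)² − 17·36 = -288
m = -288 < 0,  v_rel·d = -18 < 0  ⇒  outside

inside=no margin=-288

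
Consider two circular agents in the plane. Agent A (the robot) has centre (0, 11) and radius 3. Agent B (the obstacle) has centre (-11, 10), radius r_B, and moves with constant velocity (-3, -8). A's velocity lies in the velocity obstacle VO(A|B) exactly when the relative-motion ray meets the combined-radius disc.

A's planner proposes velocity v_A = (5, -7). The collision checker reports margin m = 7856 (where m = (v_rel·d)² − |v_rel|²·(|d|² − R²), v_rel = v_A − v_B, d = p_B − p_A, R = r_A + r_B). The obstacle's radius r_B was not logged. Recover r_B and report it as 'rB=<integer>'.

m = 7856
d = (-11, -1);  v_rel = (8, 1),  |v_rel|² = 65
v_rel×d = (8)·(-1) − (1)·(-11) = 3
since m = R²·65 − 3²:  R² = (9 + 7856) / 65 = 121
R = √121 = 11  ⇒  r_B = 11 − 3 = 8

rB=8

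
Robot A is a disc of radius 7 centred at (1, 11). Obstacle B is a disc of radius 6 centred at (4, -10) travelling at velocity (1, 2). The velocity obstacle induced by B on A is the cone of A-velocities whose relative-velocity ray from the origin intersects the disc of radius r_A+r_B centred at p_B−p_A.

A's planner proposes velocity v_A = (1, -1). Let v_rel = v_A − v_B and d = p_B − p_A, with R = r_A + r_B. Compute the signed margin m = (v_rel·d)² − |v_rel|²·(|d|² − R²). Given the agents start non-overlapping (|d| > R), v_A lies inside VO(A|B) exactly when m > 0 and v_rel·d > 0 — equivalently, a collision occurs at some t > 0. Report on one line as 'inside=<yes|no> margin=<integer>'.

d = (3, -21),  |d|² = 450;  R = 7+6 = 13,  c = 450−13² = 281
v_rel = (0, -3),  |v_rel|² = 9;  v_rel·d = (0)·(3) + (-3)·(-21) = 63
9·t² − 126·t + 281 = 0  ⇒  m = 63² − 9·281 = 1440
m = 1440 > 0,  v_rel·d = 63 > 0  ⇒  inside

inside=yes margin=1440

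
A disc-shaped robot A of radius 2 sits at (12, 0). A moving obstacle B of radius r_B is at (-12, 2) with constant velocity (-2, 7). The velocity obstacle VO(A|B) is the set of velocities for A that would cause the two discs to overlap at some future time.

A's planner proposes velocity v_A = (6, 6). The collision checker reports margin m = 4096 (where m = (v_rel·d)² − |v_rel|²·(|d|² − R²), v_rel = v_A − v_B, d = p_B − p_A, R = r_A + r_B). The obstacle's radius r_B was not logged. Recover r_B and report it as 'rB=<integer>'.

m = 4096
d = (-24, 2);  v_rel = (8, -1),  |v_rel|² = 65
v_rel×d = (8)·(2) − (-1)·(-24) = -8
since m = R²·65 − (-8)²:  R² = (64 + 4096) / 65 = 64
R = √64 = 8  ⇒  r_B = 8 − 2 = 6

rB=6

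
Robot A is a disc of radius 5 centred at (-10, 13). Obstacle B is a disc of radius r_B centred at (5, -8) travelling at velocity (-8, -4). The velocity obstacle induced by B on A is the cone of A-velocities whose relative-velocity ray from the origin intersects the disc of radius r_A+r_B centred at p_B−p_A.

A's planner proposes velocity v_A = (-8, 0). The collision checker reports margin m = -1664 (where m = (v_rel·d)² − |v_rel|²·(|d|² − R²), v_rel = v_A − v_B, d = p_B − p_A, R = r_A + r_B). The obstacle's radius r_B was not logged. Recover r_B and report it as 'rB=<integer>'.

m = -1664
d = (15, -21);  v_rel = (0, 4),  |v_rel|² = 16
v_rel×d = (0)·(-21) − (4)·(15) = -60
since m = R²·16 − (-60)²:  R² = (3600 + -1664) / 16 = 121
R = √121 = 11  ⇒  r_B = 11 − 5 = 6

rB=6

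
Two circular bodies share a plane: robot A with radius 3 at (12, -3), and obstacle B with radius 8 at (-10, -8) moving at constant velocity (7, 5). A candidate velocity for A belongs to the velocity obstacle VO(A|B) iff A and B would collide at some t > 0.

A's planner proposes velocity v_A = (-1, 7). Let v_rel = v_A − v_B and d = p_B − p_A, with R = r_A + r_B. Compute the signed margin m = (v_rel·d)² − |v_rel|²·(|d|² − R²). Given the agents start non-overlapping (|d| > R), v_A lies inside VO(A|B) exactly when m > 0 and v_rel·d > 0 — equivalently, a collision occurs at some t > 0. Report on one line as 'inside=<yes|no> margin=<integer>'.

d = (-22, -5),  |d|² = 509;  R = 3+8 = 11,  c = 509−11² = 388
v_rel = (-8, 2),  |v_rel|² = 68;  v_rel·d = (-8)·(-22) + (2)·(-5) = 166
68·t² − 332·t + 388 = 0  ⇒  m = 166² − 68·388 = 1172
m = 1172 > 0,  v_rel·d = 166 > 0  ⇒  inside

inside=yes margin=1172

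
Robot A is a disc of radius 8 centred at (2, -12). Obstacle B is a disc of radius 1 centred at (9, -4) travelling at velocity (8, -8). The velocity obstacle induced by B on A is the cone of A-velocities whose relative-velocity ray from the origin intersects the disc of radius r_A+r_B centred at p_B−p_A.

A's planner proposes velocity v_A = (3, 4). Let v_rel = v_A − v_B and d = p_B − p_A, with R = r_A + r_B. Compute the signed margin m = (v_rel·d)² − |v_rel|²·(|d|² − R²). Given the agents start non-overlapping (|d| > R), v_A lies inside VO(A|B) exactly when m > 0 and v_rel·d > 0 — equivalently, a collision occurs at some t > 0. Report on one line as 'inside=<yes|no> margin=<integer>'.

d = (7, 8),  |d|² = 113;  R = 8+1 = 9,  c = 113−9² = 32
v_rel = (-5, 12),  |v_rel|² = 169;  v_rel·d = (-5)·(7) + (12)·(8) = 61
169·t² − 122·t + 32 = 0  ⇒  m = 61² − 169·32 = -1687
m = -1687 < 0,  v_rel·d = 61 > 0  ⇒  outside

inside=no margin=-1687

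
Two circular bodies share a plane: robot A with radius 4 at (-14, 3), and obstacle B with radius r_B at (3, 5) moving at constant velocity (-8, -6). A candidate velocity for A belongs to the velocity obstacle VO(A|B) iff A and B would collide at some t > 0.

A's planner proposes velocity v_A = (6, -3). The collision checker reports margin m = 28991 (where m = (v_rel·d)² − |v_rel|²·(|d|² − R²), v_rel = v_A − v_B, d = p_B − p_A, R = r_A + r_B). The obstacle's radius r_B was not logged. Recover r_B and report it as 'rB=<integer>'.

m = 28991
d = (17, 2);  v_rel = (14, 3),  |v_rel|² = 205
v_rel×d = (14)·(2) − (3)·(17) = -23
since m = R²·205 − (-23)²:  R² = (529 + 28991) / 205 = 144
R = √144 = 12  ⇒  r_B = 12 − 4 = 8

rB=8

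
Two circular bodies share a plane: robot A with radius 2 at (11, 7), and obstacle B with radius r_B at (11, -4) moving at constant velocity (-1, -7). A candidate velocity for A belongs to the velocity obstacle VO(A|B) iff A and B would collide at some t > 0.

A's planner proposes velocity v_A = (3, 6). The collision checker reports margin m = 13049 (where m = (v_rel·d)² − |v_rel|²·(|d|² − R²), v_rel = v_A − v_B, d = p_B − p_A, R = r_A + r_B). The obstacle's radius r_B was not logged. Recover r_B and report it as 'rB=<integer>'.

m = 13049
d = (0, -11);  v_rel = (4, 13),  |v_rel|² = 185
v_rel×d = (4)·(-11) − (13)·(0) = -44
since m = R²·185 − (-44)²:  R² = (1936 + 13049) / 185 = 81
R = √81 = 9  ⇒  r_B = 9 − 2 = 7

rB=7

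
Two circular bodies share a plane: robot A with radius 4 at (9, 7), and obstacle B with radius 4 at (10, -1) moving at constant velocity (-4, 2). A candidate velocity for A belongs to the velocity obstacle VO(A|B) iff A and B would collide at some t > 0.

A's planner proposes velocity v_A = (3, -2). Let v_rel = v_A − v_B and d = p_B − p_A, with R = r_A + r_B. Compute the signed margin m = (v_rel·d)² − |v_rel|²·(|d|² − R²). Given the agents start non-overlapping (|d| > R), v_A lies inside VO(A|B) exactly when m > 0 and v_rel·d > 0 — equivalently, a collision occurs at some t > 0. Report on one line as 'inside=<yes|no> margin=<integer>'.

d = (1, -8),  |d|² = 65;  R = 4+4 = 8,  c = 65−8² = 1
v_rel = (7, -4),  |v_rel|² = 65;  v_rel·d = (7)·(1) + (-4)·(-8) = 39
65·t² − 78·t + 1 = 0  ⇒  m = 39² − 65·1 = 1456
m = 1456 > 0,  v_rel·d = 39 > 0  ⇒  inside

inside=yes margin=1456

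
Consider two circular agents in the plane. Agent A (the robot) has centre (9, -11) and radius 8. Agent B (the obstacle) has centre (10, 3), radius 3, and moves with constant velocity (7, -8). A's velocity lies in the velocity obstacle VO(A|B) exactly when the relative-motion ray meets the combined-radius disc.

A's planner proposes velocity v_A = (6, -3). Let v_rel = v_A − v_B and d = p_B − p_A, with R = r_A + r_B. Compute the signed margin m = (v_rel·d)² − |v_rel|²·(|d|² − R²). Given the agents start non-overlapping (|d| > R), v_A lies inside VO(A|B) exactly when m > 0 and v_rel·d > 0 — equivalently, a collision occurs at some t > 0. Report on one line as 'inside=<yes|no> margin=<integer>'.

d = (1, 14),  |d|² = 197;  R = 8+3 = 11,  c = 197−11² = 76
v_rel = (-1, 5),  |v_rel|² = 26;  v_rel·d = (-1)·(1) + (5)·(14) = 69
26·t² − 138·t + 76 = 0  ⇒  m = 69² − 26·76 = 2785
m = 2785 > 0,  v_rel·d = 69 > 0  ⇒  inside

inside=yes margin=2785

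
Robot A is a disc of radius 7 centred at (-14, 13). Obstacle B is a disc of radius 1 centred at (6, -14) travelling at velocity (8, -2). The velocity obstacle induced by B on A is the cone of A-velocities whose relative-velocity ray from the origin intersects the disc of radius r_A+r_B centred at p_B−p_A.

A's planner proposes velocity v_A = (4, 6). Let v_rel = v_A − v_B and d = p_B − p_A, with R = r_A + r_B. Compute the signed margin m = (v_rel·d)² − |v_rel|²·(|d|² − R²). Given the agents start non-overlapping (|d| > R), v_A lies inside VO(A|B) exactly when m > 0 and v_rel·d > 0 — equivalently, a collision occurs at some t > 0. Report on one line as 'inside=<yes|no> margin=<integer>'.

d = (20, -27),  |d|² = 1129;  R = 7+1 = 8,  c = 1129−8² = 1065
v_rel = (-4, 8),  |v_rel|² = 80;  v_rel·d = (-4)·(20) + (8)·(-27) = -296
80·t² + 592·t + 1065 = 0  ⇒  m = (-296)² − 80·1065 = 2416
m = 2416 > 0,  v_rel·d = -296 < 0  ⇒  outside

inside=no margin=2416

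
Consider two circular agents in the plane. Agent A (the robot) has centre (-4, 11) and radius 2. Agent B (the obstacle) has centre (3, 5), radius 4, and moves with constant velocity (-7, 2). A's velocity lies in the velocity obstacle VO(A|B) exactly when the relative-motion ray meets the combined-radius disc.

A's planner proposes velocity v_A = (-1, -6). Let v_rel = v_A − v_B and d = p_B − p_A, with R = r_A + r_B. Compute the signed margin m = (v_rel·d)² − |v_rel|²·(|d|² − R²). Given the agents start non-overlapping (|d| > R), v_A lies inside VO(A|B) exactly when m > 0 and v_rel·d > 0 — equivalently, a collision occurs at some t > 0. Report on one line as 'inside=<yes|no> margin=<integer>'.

d = (7, -6),  |d|² = 85;  R = 2+4 = 6,  c = 85−6² = 49
v_rel = (6, -8),  |v_rel|² = 100;  v_rel·d = (6)·(7) + (-8)·(-6) = 90
100·t² − 180·t + 49 = 0  ⇒  m = 90² − 100·49 = 3200
m = 3200 > 0,  v_rel·d = 90 > 0  ⇒  inside

inside=yes margin=3200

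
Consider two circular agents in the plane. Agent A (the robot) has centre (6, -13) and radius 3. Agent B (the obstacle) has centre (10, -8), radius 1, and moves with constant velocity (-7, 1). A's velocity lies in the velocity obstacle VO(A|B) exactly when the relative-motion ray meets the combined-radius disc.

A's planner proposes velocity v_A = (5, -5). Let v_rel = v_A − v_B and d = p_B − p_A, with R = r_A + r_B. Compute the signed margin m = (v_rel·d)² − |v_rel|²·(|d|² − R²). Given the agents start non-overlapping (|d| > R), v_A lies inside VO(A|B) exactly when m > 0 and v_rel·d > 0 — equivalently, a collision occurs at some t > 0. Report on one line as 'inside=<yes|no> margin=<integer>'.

d = (4, 5),  |d|² = 41;  R = 3+1 = 4,  c = 41−4² = 25
v_rel = (12, -6),  |v_rel|² = 180;  v_rel·d = (12)·(4) + (-6)·(5) = 18
180·t² − 36·t + 25 = 0  ⇒  m = 18² − 180·25 = -4176
m = -4176 < 0,  v_rel·d = 18 > 0  ⇒  outside

inside=no margin=-4176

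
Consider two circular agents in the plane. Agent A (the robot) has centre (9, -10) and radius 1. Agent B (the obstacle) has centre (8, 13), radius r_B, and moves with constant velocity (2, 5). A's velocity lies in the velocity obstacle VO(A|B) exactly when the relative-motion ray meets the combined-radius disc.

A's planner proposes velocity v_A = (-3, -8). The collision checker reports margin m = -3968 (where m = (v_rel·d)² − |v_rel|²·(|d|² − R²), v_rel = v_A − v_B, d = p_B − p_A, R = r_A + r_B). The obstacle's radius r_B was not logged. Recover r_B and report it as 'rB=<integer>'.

m = -3968
d = (-1, 23);  v_rel = (-5, -13),  |v_rel|² = 194
v_rel×d = (-5)·(23) − (-13)·(-1) = -128
since m = R²·194 − (-128)²:  R² = (16384 + -3968) / 194 = 64
R = √64 = 8  ⇒  r_B = 8 − 1 = 7

rB=7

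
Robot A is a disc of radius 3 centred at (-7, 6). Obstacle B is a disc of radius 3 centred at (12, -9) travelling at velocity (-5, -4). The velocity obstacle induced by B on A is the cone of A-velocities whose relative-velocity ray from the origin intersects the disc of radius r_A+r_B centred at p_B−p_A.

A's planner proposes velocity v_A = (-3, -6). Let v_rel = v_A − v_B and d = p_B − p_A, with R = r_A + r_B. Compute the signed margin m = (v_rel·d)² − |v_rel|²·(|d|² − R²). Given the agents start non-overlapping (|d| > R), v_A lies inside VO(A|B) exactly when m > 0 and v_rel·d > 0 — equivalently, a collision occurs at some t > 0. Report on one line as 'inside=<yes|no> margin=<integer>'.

d = (19, -15),  |d|² = 586;  R = 3+3 = 6,  c = 586−6² = 550
v_rel = (2, -2),  |v_rel|² = 8;  v_rel·d = (2)·(19) + (-2)·(-15) = 68
8·t² − 136·t + 550 = 0  ⇒  m = 68² − 8·550 = 224
m = 224 > 0,  v_rel·d = 68 > 0  ⇒  inside

inside=yes margin=224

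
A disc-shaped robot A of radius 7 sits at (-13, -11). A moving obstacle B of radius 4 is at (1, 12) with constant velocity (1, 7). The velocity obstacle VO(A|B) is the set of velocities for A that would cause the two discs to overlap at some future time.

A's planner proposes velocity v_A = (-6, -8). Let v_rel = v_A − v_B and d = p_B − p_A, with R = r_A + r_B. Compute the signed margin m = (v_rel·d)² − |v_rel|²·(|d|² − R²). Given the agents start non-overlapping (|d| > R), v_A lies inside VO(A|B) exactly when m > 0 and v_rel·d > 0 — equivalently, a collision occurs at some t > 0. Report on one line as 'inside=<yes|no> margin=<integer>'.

d = (14, 23),  |d|² = 725;  R = 7+4 = 11,  c = 725−11² = 604
v_rel = (-7, -15),  |v_rel|² = 274;  v_rel·d = (-7)·(14) + (-15)·(23) = -443
274·t² + 886·t + 604 = 0  ⇒  m = (-443)² − 274·604 = 30753
m = 30753 > 0,  v_rel·d = -443 < 0  ⇒  outside

inside=no margin=30753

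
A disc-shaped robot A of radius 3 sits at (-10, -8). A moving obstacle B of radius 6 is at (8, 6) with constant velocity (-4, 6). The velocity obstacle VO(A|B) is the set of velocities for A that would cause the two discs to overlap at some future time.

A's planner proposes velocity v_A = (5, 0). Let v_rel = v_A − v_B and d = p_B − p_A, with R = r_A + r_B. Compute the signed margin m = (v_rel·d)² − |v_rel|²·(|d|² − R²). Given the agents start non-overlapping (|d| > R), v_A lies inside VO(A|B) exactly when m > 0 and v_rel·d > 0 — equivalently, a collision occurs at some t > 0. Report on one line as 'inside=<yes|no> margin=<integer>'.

d = (18, 14),  |d|² = 520;  R = 3+6 = 9,  c = 520−9² = 439
v_rel = (9, -6),  |v_rel|² = 117;  v_rel·d = (9)·(18) + (-6)·(14) = 78
117·t² − 156·t + 439 = 0  ⇒  m = 78² − 117·439 = -45279
m = -45279 < 0,  v_rel·d = 78 > 0  ⇒  outside

inside=no margin=-45279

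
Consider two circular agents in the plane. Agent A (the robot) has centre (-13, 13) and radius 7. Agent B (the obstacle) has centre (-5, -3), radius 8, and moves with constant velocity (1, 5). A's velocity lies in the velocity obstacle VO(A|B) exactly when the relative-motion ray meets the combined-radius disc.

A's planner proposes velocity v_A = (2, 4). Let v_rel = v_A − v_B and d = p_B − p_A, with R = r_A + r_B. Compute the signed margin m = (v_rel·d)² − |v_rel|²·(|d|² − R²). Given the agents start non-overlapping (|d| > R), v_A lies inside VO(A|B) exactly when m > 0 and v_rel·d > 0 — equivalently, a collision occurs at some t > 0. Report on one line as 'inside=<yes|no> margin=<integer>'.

d = (8, -16),  |d|² = 320;  R = 7+8 = 15,  c = 320−15² = 95
v_rel = (1, -1),  |v_rel|² = 2;  v_rel·d = (1)·(8) + (-1)·(-16) = 24
2·t² − 48·t + 95 = 0  ⇒  m = 24² − 2·95 = 386
m = 386 > 0,  v_rel·d = 24 > 0  ⇒  inside

inside=yes margin=386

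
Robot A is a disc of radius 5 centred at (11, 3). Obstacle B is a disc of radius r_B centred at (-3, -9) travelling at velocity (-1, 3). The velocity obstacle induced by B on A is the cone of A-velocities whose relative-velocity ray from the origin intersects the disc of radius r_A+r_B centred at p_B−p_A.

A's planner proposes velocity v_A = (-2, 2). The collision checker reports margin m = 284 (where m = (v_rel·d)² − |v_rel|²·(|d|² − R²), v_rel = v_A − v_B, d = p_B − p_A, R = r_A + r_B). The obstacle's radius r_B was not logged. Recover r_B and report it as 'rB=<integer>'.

m = 284
d = (-14, -12);  v_rel = (-1, -1),  |v_rel|² = 2
v_rel×d = (-1)·(-12) − (-1)·(-14) = -2
since m = R²·2 − (-2)²:  R² = (4 + 284) / 2 = 144
R = √144 = 12  ⇒  r_B = 12 − 5 = 7

rB=7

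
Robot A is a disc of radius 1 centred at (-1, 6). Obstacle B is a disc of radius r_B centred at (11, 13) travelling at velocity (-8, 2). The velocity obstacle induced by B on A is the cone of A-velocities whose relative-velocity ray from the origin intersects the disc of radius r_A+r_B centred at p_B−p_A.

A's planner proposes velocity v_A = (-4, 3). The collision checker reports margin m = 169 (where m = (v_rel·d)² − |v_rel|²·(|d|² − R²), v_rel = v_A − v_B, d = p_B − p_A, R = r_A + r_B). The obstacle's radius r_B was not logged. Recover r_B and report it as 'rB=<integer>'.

m = 169
d = (12, 7);  v_rel = (4, 1),  |v_rel|² = 17
v_rel×d = (4)·(7) − (1)·(12) = 16
since m = R²·17 − 16²:  R² = (256 + 169) / 17 = 25
R = √25 = 5  ⇒  r_B = 5 − 1 = 4

rB=4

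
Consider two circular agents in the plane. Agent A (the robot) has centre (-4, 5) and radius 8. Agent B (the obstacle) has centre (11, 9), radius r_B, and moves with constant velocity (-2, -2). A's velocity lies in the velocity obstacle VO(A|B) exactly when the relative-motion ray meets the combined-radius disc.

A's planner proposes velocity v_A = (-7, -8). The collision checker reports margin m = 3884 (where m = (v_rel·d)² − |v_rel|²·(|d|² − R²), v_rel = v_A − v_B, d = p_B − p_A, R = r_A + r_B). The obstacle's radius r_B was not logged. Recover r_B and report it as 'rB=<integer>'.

m = 3884
d = (15, 4);  v_rel = (-5, -6),  |v_rel|² = 61
v_rel×d = (-5)·(4) − (-6)·(15) = 70
since m = R²·61 − 70²:  R² = (4900 + 3884) / 61 = 144
R = √144 = 12  ⇒  r_B = 12 − 8 = 4

rB=4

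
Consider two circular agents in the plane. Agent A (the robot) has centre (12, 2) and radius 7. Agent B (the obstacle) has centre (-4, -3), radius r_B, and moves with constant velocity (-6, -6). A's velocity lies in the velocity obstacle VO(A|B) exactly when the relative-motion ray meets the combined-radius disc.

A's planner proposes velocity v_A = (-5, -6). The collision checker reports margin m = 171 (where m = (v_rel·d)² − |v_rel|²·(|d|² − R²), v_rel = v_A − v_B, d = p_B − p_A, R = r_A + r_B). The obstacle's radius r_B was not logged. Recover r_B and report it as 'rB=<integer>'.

m = 171
d = (-16, -5);  v_rel = (1, 0),  |v_rel|² = 1
v_rel×d = (1)·(-5) − (0)·(-16) = -5
since m = R²·1 − (-5)²:  R² = (25 + 171) / 1 = 196
R = √196 = 14  ⇒  r_B = 14 − 7 = 7

rB=7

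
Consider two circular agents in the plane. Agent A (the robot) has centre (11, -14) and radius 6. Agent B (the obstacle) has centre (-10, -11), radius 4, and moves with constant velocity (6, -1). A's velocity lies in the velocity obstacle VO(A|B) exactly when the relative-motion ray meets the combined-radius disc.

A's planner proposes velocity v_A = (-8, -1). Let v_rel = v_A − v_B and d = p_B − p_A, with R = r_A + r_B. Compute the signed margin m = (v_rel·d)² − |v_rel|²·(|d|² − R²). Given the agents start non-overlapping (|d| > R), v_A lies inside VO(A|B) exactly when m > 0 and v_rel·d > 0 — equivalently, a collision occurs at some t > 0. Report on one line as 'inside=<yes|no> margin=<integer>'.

d = (-21, 3),  |d|² = 450;  R = 6+4 = 10,  c = 450−10² = 350
v_rel = (-14, 0),  |v_rel|² = 196;  v_rel·d = (-14)·(-21) + (0)·(3) = 294
196·t² − 588·t + 350 = 0  ⇒  m = 294² − 196·350 = 17836
m = 17836 > 0,  v_rel·d = 294 > 0  ⇒  inside

inside=yes margin=17836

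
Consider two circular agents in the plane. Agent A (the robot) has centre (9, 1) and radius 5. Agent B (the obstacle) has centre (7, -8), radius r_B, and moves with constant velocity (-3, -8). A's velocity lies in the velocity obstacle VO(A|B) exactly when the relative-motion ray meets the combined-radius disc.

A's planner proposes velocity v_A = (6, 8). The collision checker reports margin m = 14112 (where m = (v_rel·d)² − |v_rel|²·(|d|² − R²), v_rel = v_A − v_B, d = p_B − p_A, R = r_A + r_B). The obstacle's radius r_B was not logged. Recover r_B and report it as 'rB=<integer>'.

m = 14112
d = (-2, -9);  v_rel = (9, 16),  |v_rel|² = 337
v_rel×d = (9)·(-9) − (16)·(-2) = -49
since m = R²·337 − (-49)²:  R² = (2401 + 14112) / 337 = 49
R = √49 = 7  ⇒  r_B = 7 − 5 = 2

rB=2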